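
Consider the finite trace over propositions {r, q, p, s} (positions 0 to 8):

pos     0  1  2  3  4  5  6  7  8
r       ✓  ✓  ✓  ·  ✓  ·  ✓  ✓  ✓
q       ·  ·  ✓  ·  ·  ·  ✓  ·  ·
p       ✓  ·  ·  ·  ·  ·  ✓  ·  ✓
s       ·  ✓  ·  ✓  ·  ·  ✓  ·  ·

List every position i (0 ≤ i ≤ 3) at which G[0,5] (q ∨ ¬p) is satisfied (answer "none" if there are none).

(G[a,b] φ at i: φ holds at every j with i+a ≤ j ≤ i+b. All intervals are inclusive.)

1, 2

Evaluate at each i in [0,3]:
  i=0: ✗ (fails at j=0)
  i=1: ✓ (all of [1,6])
  i=2: ✓ (all of [2,7])
  i=3: ✗ (fails at j=8)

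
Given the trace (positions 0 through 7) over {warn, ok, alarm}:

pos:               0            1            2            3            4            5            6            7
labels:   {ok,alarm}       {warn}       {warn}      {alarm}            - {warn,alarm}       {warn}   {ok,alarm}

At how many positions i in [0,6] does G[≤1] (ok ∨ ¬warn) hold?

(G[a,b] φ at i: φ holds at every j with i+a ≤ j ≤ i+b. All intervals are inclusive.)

1

Evaluate at each i in [0,6]:
  i=0: ✗ (fails at j=1)
  i=1: ✗ (fails at j=1)
  i=2: ✗ (fails at j=2)
  i=3: ✓ (all of [3,4])
  i=4: ✗ (fails at j=5)
  i=5: ✗ (fails at j=5)
  i=6: ✗ (fails at j=6)
Positions where it holds: {3} → 1.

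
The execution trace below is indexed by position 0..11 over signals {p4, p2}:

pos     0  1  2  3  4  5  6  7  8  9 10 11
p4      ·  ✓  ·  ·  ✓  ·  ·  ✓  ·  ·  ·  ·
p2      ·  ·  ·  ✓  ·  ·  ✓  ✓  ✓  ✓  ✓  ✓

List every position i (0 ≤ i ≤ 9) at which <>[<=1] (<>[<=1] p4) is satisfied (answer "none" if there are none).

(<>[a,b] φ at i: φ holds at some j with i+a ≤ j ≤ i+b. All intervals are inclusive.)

0, 1, 2, 3, 4, 5, 6, 7

Evaluate at each i in [0,9]:
  i=0: ✓ (witness j=0)
  i=1: ✓ (witness j=1)
  i=2: ✓ (witness j=3)
  i=3: ✓ (witness j=3)
  i=4: ✓ (witness j=4)
  i=5: ✓ (witness j=6)
  i=6: ✓ (witness j=6)
  i=7: ✓ (witness j=7)
  i=8: ✗ (none in [8,9])
  i=9: ✗ (none in [9,10])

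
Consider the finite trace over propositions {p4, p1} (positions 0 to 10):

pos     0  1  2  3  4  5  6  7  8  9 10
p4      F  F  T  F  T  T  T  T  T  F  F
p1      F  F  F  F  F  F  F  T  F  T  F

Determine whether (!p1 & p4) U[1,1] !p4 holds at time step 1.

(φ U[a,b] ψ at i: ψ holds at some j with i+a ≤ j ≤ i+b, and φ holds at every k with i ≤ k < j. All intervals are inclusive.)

Does not hold

Need some j in [2,2] with !p4, and (!p1 & p4) at every k in [1,j-1].
  j=2: !p4 false.
No j in the window works → until fails.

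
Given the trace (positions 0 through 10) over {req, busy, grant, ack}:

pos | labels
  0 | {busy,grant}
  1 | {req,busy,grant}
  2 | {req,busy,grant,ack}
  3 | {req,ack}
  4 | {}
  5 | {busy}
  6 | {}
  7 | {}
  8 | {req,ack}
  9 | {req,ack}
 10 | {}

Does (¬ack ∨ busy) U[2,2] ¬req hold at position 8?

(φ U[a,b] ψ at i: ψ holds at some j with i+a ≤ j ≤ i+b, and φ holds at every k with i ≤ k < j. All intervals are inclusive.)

Need some j in [10,10] with ¬req, and (¬ack ∨ busy) at every k in [8,j-1].
  j=10: ¬req holds, but (¬ack ∨ busy) fails at k=8 → not this j.
No j in the window works → until fails.

No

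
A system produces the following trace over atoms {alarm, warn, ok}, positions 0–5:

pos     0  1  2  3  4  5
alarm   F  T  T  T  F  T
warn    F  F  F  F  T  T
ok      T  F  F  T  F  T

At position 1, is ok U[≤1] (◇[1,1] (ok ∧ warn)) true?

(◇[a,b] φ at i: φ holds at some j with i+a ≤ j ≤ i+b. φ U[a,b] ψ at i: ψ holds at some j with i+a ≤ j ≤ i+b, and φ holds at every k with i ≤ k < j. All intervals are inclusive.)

No

Need some j in [1,2] with ◇[1,1] (ok ∧ warn), and ok at every k in [1,j-1].
  j=1: ◇[1,1] (ok ∧ warn) — fails (none in [2,2]).
  j=2: ◇[1,1] (ok ∧ warn) — fails (none in [3,3]).
No j in the window works → until fails.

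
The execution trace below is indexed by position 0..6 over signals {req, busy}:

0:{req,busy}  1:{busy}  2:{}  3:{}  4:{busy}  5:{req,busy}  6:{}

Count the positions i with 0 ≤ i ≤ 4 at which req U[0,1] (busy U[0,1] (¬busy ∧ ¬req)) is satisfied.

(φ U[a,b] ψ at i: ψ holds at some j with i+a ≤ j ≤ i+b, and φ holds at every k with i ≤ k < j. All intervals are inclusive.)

Evaluate at each i in [0,4]:
  i=0: ✓ (rhs at j=1; lhs holds on [0,0])
  i=1: ✓ (rhs at j=1)
  i=2: ✓ (rhs at j=2)
  i=3: ✓ (rhs at j=3)
  i=4: ✗ (lhs fails at k=4 before rhs at j=5)
Positions where it holds: {0, 1, 2, 3} → 4.

4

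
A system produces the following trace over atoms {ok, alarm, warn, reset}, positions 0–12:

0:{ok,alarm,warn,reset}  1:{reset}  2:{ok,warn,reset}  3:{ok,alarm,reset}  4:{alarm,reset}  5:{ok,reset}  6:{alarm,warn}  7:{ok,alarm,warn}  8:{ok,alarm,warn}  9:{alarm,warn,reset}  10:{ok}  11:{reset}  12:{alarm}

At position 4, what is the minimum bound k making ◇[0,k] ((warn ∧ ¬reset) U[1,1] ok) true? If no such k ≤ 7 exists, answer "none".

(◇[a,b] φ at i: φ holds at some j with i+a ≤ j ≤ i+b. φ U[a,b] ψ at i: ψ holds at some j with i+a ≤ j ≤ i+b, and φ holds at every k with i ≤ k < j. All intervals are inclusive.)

Scan j = 4,5,… for ((warn ∧ ¬reset) U[1,1] ok):
  j=4: fails
  j=5: fails
  j=6: holds
First hit at j=6, so smallest k = 6-4 = 2.

2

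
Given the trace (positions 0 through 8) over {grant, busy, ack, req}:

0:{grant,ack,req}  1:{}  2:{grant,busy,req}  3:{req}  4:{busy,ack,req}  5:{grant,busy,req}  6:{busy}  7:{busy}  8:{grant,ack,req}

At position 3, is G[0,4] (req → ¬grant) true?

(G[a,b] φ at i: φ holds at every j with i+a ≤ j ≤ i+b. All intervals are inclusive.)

No

Check (req → ¬grant) at every j in [3,7]:
  j=3: antecedent true; consequent true → ✓
  j=4: antecedent true; consequent true → ✓
  j=5: antecedent true; consequent false → ✗
  j=6: antecedent false → ✓
  j=7: antecedent false → ✓
Fails at j=5 → formula fails.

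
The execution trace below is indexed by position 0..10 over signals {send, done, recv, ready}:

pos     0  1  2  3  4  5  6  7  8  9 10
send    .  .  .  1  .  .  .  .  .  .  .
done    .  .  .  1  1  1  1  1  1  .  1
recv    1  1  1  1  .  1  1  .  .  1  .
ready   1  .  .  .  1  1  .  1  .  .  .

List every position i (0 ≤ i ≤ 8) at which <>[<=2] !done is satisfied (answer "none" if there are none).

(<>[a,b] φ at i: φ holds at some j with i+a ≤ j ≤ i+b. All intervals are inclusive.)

0, 1, 2, 7, 8

Evaluate at each i in [0,8]:
  i=0: ✓ (witness j=0)
  i=1: ✓ (witness j=1)
  i=2: ✓ (witness j=2)
  i=3: ✗ (none in [3,5])
  i=4: ✗ (none in [4,6])
  i=5: ✗ (none in [5,7])
  i=6: ✗ (none in [6,8])
  i=7: ✓ (witness j=9)
  i=8: ✓ (witness j=9)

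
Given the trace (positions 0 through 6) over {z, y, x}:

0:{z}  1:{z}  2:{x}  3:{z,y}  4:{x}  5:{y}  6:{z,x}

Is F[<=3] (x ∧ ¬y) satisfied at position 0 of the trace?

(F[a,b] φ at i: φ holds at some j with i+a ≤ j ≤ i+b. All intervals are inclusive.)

Holds

Check (x ∧ ¬y) at each j in [0,3]:
  j=0: false
  j=1: false
  j=2: true
  j=3: false
Found at j=2 → formula holds.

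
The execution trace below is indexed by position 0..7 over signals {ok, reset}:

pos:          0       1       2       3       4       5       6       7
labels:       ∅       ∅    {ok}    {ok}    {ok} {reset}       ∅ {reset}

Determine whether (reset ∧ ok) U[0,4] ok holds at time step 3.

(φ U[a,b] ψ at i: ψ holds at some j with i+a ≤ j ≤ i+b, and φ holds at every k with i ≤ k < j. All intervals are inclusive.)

Yes

Need some j in [3,7] with ok, and (reset ∧ ok) at every k in [3,j-1].
  j=3: ok holds; no prefix to check → satisfied.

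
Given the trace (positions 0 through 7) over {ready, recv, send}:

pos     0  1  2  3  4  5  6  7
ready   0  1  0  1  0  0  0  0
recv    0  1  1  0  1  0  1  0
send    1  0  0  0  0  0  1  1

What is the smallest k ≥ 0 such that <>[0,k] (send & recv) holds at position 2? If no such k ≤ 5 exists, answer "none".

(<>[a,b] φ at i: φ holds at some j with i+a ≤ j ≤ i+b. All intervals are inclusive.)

Scan j = 2,3,… for (send & recv):
  j=2: fails
  j=3: fails
  j=4: fails
  j=5: fails
  j=6: holds
First hit at j=6, so smallest k = 6-2 = 4.

4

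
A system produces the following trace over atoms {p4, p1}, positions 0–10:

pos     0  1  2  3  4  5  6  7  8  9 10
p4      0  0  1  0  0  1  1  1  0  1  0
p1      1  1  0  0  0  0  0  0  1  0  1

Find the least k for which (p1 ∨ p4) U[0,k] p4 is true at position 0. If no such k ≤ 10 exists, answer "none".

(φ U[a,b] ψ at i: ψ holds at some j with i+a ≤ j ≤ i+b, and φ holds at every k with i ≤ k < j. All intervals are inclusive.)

Need earliest j ≥ 0 with p4, and (p1 ∨ p4) at every k in [0,j-1].
  j=0: rhs fails.
  j=1: rhs fails.
  j=2: rhs holds; lhs holds on [0,1]. k = 2.

2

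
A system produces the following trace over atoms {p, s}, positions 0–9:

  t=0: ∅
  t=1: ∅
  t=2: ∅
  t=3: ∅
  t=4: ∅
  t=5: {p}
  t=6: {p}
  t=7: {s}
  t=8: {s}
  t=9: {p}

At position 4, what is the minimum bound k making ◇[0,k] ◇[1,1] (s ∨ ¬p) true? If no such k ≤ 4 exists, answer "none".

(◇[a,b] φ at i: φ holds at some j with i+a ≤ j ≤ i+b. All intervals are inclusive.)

2

Scan j = 4,5,… for ◇[1,1] (s ∨ ¬p):
  j=4: fails
  j=5: fails
  j=6: holds
First hit at j=6, so smallest k = 6-4 = 2.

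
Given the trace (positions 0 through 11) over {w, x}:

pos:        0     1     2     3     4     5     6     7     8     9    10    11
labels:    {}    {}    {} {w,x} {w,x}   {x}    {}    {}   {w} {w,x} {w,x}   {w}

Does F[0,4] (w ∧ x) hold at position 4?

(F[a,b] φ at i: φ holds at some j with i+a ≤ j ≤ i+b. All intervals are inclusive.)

Yes

Check (w ∧ x) at each j in [4,8]:
  j=4: true
  j=5: false
  j=6: false
  j=7: false
  j=8: false
Found at j=4 → formula holds.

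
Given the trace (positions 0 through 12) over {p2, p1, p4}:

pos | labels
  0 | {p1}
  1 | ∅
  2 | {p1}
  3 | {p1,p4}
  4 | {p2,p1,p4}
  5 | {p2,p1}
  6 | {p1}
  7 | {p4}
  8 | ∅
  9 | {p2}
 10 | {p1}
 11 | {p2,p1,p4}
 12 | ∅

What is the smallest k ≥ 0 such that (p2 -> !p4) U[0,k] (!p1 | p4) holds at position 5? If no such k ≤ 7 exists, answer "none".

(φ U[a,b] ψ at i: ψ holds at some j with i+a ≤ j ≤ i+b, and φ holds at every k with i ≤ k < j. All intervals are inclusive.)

Need earliest j ≥ 5 with (!p1 | p4), and (p2 -> !p4) at every k in [5,j-1].
  j=5: rhs fails.
  j=6: rhs fails.
  j=7: rhs holds; lhs holds on [5,6]. k = 2.

2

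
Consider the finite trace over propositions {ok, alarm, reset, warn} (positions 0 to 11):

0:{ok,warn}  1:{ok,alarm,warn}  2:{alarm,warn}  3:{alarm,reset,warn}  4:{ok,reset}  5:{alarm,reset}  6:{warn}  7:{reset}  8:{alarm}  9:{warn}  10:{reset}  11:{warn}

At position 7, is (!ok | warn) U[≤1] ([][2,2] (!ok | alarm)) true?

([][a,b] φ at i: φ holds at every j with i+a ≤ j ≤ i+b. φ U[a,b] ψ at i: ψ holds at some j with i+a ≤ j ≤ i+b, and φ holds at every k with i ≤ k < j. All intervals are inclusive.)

Need some j in [7,8] with [][2,2] (!ok | alarm), and (!ok | warn) at every k in [7,j-1].
  j=7: [][2,2] (!ok | alarm) holds; no prefix to check → satisfied.

True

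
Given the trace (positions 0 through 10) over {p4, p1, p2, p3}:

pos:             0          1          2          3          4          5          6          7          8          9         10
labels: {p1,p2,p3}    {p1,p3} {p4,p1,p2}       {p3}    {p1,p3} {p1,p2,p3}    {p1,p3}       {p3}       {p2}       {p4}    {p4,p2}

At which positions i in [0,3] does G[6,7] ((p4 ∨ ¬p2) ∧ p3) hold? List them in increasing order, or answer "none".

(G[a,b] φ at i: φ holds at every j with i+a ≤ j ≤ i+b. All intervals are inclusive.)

0

Evaluate at each i in [0,3]:
  i=0: ✓ (all of [6,7])
  i=1: ✗ (fails at j=8)
  i=2: ✗ (fails at j=8)
  i=3: ✗ (fails at j=9)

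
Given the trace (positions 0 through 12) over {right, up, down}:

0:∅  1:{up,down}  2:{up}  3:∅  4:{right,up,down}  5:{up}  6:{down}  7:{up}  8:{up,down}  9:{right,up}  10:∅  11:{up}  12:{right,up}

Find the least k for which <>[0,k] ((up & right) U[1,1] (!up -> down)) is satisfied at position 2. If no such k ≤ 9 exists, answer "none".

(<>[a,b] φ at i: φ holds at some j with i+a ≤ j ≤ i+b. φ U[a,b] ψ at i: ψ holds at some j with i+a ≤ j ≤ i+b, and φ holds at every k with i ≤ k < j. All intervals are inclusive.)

Scan j = 2,3,… for ((up & right) U[1,1] (!up -> down)):
  j=2: fails
  j=3: fails
  j=4: holds
First hit at j=4, so smallest k = 4-2 = 2.

2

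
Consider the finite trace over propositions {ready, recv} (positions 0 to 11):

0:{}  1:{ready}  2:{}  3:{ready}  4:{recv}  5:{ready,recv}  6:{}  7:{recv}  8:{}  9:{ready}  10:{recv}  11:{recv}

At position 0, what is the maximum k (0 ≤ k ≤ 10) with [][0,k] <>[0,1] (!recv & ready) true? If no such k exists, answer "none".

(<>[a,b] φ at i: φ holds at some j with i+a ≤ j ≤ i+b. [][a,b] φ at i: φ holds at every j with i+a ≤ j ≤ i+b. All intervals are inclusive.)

3

<>[0,1] (!recv & ready) must hold from j=0 onward; find where it first fails.
  j=0: holds
  j=1: holds
  j=2: holds
  j=3: holds
  j=4: fails
Holds on [0,3], so largest k = 3.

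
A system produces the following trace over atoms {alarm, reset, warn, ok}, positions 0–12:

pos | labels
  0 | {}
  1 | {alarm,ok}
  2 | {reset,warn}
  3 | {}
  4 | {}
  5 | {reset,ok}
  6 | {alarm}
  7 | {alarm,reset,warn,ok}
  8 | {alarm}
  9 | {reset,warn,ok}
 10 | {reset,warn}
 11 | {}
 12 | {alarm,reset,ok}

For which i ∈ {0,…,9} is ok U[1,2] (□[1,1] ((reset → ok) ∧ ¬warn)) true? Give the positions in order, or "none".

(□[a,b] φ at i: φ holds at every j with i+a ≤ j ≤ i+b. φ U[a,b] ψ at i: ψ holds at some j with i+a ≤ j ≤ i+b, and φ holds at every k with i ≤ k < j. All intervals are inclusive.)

Evaluate at each i in [0,9]:
  i=0: ✗ (lhs fails at k=0 before rhs at j=2)
  i=1: ✓ (rhs at j=2; lhs holds on [1,1])
  i=2: ✗ (lhs fails at k=2 before rhs at j=3)
  i=3: ✗ (lhs fails at k=3 before rhs at j=4)
  i=4: ✗ (lhs fails at k=4 before rhs at j=5)
  i=5: ✗ (lhs fails at k=6 before rhs at j=7)
  i=6: ✗ (lhs fails at k=6 before rhs at j=7)
  i=7: ✗ (no rhs in [8,9])
  i=8: ✗ (lhs fails at k=8 before rhs at j=10)
  i=9: ✓ (rhs at j=10; lhs holds on [9,9])

1, 9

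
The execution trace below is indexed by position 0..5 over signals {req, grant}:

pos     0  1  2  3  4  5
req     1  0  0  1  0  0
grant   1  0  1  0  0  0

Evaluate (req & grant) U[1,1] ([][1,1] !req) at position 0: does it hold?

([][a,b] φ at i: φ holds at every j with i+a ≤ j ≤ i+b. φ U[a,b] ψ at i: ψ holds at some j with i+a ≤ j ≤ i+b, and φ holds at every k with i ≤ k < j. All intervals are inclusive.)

Need some j in [1,1] with [][1,1] !req, and (req & grant) at every k in [0,j-1].
  j=1: [][1,1] !req holds; (req & grant) holds at every k in [0,0] → satisfied.

Yes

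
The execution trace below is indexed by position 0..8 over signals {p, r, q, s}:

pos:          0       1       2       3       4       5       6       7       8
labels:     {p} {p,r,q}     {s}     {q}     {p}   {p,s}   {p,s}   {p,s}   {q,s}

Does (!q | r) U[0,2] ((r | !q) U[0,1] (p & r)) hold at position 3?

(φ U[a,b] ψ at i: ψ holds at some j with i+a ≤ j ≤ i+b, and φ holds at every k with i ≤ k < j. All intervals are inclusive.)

False

Need some j in [3,5] with ((r | !q) U[0,1] (p & r)), and (!q | r) at every k in [3,j-1].
  j=3: ((r | !q) U[0,1] (p & r)) — fails.
  j=4: ((r | !q) U[0,1] (p & r)) — fails.
  j=5: ((r | !q) U[0,1] (p & r)) — fails.
No j in the window works → until fails.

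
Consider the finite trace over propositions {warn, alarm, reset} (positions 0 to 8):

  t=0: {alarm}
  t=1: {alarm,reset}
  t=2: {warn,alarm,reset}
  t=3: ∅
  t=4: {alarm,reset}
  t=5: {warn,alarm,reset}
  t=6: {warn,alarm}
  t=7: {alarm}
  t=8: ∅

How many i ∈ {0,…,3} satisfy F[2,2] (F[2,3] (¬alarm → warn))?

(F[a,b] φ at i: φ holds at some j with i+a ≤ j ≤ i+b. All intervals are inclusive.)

4

Evaluate at each i in [0,3]:
  i=0: ✓ (witness j=2)
  i=1: ✓ (witness j=3)
  i=2: ✓ (witness j=4)
  i=3: ✓ (witness j=5)
Positions where it holds: {0, 1, 2, 3} → 4.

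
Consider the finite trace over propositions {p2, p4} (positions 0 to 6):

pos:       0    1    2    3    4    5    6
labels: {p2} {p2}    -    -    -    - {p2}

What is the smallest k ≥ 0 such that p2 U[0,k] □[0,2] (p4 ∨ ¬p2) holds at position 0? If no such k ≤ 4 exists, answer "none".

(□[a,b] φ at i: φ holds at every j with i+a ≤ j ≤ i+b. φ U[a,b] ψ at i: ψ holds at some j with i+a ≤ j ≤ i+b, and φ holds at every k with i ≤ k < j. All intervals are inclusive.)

Need earliest j ≥ 0 with □[0,2] (p4 ∨ ¬p2), and p2 at every k in [0,j-1].
  j=0: rhs fails.
  j=1: rhs fails.
  j=2: rhs holds; lhs holds on [0,1]. k = 2.

2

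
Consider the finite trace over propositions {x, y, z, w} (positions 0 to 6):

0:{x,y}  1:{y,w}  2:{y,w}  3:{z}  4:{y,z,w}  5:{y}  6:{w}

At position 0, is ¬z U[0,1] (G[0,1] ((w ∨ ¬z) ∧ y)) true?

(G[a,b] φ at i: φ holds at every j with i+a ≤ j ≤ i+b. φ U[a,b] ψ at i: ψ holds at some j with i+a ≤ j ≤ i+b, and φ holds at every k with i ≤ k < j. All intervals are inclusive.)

True

Need some j in [0,1] with G[0,1] ((w ∨ ¬z) ∧ y), and ¬z at every k in [0,j-1].
  j=0: G[0,1] ((w ∨ ¬z) ∧ y) holds; no prefix to check → satisfied.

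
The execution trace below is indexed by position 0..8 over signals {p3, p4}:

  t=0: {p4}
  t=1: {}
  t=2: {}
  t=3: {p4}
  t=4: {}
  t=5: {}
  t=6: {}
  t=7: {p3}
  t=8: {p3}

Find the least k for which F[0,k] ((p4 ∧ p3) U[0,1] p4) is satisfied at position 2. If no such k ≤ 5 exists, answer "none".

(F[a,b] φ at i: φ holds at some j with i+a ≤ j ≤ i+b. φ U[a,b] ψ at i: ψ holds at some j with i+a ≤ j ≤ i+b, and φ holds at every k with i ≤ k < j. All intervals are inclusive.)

1

Scan j = 2,3,… for ((p4 ∧ p3) U[0,1] p4):
  j=2: fails
  j=3: holds
First hit at j=3, so smallest k = 3-2 = 1.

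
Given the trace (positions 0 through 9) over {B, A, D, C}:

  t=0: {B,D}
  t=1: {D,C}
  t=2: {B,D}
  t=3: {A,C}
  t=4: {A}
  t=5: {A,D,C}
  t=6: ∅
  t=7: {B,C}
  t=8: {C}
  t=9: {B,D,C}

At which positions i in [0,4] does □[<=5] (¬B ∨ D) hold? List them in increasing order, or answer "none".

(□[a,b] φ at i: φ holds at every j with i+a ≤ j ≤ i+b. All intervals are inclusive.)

0, 1

Evaluate at each i in [0,4]:
  i=0: ✓ (all of [0,5])
  i=1: ✓ (all of [1,6])
  i=2: ✗ (fails at j=7)
  i=3: ✗ (fails at j=7)
  i=4: ✗ (fails at j=7)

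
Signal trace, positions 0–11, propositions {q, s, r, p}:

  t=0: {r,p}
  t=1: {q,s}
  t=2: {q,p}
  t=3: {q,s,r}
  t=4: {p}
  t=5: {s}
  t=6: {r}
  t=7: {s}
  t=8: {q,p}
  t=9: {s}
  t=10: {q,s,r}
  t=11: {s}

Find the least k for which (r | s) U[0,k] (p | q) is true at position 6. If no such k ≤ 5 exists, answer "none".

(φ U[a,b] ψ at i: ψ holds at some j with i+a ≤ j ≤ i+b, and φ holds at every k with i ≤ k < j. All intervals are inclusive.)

Need earliest j ≥ 6 with (p | q), and (r | s) at every k in [6,j-1].
  j=6: rhs fails.
  j=7: rhs fails.
  j=8: rhs holds; lhs holds on [6,7]. k = 2.

2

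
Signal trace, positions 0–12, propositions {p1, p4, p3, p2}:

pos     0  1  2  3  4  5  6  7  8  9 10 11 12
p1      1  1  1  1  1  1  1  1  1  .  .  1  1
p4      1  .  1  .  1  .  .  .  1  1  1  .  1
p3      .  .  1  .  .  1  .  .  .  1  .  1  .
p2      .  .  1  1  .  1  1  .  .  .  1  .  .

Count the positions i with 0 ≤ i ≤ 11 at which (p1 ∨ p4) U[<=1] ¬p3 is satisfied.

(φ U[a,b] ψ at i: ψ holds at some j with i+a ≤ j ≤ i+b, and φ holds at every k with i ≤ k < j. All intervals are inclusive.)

12

Evaluate at each i in [0,11]:
  i=0: ✓ (rhs at j=0)
  i=1: ✓ (rhs at j=1)
  i=2: ✓ (rhs at j=3; lhs holds on [2,2])
  i=3: ✓ (rhs at j=3)
  i=4: ✓ (rhs at j=4)
  i=5: ✓ (rhs at j=6; lhs holds on [5,5])
  i=6: ✓ (rhs at j=6)
  i=7: ✓ (rhs at j=7)
  i=8: ✓ (rhs at j=8)
  i=9: ✓ (rhs at j=10; lhs holds on [9,9])
  i=10: ✓ (rhs at j=10)
  i=11: ✓ (rhs at j=12; lhs holds on [11,11])
Positions where it holds: {0, 1, 2, 3, 4, 5, 6, 7, 8, 9, 10, 11} → 12.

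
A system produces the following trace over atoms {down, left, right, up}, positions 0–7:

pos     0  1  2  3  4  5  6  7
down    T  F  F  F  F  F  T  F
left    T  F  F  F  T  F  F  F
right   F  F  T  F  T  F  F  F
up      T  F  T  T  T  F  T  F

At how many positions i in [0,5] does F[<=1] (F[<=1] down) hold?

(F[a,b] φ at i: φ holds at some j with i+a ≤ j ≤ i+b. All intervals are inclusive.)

Evaluate at each i in [0,5]:
  i=0: ✓ (witness j=0)
  i=1: ✗ (none in [1,2])
  i=2: ✗ (none in [2,3])
  i=3: ✗ (none in [3,4])
  i=4: ✓ (witness j=5)
  i=5: ✓ (witness j=5)
Positions where it holds: {0, 4, 5} → 3.

3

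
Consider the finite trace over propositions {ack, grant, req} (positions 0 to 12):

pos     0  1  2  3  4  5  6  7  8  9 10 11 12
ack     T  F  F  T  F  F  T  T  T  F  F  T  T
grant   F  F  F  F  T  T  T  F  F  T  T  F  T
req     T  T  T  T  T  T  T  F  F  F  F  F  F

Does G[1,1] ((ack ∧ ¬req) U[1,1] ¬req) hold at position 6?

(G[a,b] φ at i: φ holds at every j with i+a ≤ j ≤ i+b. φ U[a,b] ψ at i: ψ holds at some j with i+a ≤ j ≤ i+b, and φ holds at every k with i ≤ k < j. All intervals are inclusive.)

Check ((ack ∧ ¬req) U[1,1] ¬req) at every j in [7,7]:
  j=7: holds
All positions satisfy it → formula holds.

Yes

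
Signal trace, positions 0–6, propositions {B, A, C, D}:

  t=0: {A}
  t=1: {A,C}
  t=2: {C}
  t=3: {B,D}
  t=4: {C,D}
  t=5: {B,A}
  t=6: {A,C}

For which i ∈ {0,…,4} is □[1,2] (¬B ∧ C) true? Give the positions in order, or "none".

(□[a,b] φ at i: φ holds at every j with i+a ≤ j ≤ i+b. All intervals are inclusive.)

Evaluate at each i in [0,4]:
  i=0: ✓ (all of [1,2])
  i=1: ✗ (fails at j=3)
  i=2: ✗ (fails at j=3)
  i=3: ✗ (fails at j=5)
  i=4: ✗ (fails at j=5)

0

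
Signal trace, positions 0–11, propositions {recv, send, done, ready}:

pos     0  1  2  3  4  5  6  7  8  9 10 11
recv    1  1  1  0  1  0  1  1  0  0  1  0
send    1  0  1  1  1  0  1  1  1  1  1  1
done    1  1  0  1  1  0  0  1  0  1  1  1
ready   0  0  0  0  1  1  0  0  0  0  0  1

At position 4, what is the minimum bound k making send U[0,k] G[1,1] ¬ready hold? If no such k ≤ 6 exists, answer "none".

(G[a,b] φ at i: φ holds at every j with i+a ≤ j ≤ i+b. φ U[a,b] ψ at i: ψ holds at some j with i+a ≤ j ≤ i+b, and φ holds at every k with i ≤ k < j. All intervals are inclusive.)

1

Need earliest j ≥ 4 with G[1,1] ¬ready, and send at every k in [4,j-1].
  j=4: rhs fails.
  j=5: rhs holds; lhs holds on [4,4]. k = 1.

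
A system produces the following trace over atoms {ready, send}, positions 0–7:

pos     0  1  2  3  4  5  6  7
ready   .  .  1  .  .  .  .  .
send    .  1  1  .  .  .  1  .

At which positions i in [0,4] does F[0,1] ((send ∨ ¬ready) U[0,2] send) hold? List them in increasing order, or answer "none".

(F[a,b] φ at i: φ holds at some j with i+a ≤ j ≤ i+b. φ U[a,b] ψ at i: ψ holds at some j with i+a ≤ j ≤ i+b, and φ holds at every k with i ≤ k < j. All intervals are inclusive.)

Evaluate at each i in [0,4]:
  i=0: ✓ (witness j=0)
  i=1: ✓ (witness j=1)
  i=2: ✓ (witness j=2)
  i=3: ✓ (witness j=4)
  i=4: ✓ (witness j=4)

0, 1, 2, 3, 4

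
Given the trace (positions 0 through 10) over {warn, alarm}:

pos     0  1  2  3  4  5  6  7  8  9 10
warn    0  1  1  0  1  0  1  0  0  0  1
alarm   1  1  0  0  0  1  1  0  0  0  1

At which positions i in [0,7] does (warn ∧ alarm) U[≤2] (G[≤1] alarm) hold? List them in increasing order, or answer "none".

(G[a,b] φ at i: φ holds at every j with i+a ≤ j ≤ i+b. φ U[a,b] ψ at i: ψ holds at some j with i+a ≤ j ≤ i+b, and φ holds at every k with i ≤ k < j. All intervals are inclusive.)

Evaluate at each i in [0,7]:
  i=0: ✓ (rhs at j=0)
  i=1: ✗ (no rhs in [1,3])
  i=2: ✗ (no rhs in [2,4])
  i=3: ✗ (lhs fails at k=3 before rhs at j=5)
  i=4: ✗ (lhs fails at k=4 before rhs at j=5)
  i=5: ✓ (rhs at j=5)
  i=6: ✗ (no rhs in [6,8])
  i=7: ✗ (no rhs in [7,9])

0, 5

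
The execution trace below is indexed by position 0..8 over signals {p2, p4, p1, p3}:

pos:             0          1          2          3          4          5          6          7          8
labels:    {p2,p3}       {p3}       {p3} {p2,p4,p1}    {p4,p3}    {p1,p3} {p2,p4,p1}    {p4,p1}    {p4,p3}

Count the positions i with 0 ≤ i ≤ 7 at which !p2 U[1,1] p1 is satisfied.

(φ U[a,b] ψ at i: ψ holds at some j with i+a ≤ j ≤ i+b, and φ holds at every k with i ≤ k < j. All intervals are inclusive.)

Evaluate at each i in [0,7]:
  i=0: ✗ (no rhs in [1,1])
  i=1: ✗ (no rhs in [2,2])
  i=2: ✓ (rhs at j=3; lhs holds on [2,2])
  i=3: ✗ (no rhs in [4,4])
  i=4: ✓ (rhs at j=5; lhs holds on [4,4])
  i=5: ✓ (rhs at j=6; lhs holds on [5,5])
  i=6: ✗ (lhs fails at k=6 before rhs at j=7)
  i=7: ✗ (no rhs in [8,8])
Positions where it holds: {2, 4, 5} → 3.

3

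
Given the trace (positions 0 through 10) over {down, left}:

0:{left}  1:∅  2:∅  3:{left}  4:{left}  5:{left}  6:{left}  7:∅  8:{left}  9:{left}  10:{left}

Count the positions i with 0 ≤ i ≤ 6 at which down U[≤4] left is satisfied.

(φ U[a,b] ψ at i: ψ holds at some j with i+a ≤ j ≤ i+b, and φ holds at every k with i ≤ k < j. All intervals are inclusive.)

5

Evaluate at each i in [0,6]:
  i=0: ✓ (rhs at j=0)
  i=1: ✗ (lhs fails at k=1 before rhs at j=3)
  i=2: ✗ (lhs fails at k=2 before rhs at j=3)
  i=3: ✓ (rhs at j=3)
  i=4: ✓ (rhs at j=4)
  i=5: ✓ (rhs at j=5)
  i=6: ✓ (rhs at j=6)
Positions where it holds: {0, 3, 4, 5, 6} → 5.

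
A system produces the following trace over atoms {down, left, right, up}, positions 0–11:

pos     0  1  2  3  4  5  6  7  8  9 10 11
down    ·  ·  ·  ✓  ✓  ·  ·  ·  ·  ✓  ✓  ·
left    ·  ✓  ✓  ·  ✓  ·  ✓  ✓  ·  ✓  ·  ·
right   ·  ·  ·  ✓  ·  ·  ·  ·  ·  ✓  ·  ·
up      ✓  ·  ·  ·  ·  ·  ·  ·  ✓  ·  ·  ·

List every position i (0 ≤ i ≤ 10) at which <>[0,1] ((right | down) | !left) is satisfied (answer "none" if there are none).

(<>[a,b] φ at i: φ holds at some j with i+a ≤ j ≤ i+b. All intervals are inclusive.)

Evaluate at each i in [0,10]:
  i=0: ✓ (witness j=0)
  i=1: ✗ (none in [1,2])
  i=2: ✓ (witness j=3)
  i=3: ✓ (witness j=3)
  i=4: ✓ (witness j=4)
  i=5: ✓ (witness j=5)
  i=6: ✗ (none in [6,7])
  i=7: ✓ (witness j=8)
  i=8: ✓ (witness j=8)
  i=9: ✓ (witness j=9)
  i=10: ✓ (witness j=10)

0, 2, 3, 4, 5, 7, 8, 9, 10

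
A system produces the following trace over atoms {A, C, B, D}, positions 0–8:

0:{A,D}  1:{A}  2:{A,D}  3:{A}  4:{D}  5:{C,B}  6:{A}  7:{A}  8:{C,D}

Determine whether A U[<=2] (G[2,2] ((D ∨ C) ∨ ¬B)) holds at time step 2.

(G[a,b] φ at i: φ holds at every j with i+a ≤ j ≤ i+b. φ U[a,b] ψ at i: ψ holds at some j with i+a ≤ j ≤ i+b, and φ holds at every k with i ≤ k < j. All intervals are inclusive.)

Need some j in [2,4] with G[2,2] ((D ∨ C) ∨ ¬B), and A at every k in [2,j-1].
  j=2: G[2,2] ((D ∨ C) ∨ ¬B) holds; no prefix to check → satisfied.

True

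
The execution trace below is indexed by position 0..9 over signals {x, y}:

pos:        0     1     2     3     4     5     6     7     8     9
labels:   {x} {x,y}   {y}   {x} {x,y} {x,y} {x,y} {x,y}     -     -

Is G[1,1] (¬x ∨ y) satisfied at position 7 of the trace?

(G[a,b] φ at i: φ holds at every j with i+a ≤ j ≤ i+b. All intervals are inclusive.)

Holds

Check (¬x ∨ y) at every j in [8,8]:
  j=8: true
All positions satisfy it → formula holds.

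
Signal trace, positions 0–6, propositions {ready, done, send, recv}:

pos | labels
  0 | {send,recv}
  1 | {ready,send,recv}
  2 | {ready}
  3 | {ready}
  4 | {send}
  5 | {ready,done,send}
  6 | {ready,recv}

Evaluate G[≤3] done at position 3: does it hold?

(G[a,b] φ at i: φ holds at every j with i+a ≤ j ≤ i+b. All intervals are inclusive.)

False

Check done at every j in [3,6]:
  j=3: false
  j=4: false
  j=5: true
  j=6: false
Fails at j=3 → formula fails.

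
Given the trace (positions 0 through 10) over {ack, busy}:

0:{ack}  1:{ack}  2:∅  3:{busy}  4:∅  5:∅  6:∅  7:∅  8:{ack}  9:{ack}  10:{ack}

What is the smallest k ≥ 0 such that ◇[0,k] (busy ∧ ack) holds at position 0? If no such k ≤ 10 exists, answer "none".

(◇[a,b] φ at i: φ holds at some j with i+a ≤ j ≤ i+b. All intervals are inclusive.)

Scan j = 0,1,… for (busy ∧ ack):
  j=0: fails
  j=1: fails
  j=2: fails
  j=3: fails
  j=4: fails
  j=5: fails
  j=6: fails
  j=7: fails
  j=8: fails
  j=9: fails
  j=10: fails
No j in [0,10] satisfies it → none.

none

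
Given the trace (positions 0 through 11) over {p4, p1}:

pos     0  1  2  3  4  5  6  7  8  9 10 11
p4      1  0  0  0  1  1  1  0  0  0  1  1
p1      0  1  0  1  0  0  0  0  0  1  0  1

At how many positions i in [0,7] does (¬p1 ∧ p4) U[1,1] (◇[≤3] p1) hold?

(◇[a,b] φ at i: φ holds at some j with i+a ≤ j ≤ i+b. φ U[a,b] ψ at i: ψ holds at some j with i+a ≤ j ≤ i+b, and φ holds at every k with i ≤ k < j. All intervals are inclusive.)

Evaluate at each i in [0,7]:
  i=0: ✓ (rhs at j=1; lhs holds on [0,0])
  i=1: ✗ (lhs fails at k=1 before rhs at j=2)
  i=2: ✗ (lhs fails at k=2 before rhs at j=3)
  i=3: ✗ (no rhs in [4,4])
  i=4: ✗ (no rhs in [5,5])
  i=5: ✓ (rhs at j=6; lhs holds on [5,5])
  i=6: ✓ (rhs at j=7; lhs holds on [6,6])
  i=7: ✗ (lhs fails at k=7 before rhs at j=8)
Positions where it holds: {0, 5, 6} → 3.

3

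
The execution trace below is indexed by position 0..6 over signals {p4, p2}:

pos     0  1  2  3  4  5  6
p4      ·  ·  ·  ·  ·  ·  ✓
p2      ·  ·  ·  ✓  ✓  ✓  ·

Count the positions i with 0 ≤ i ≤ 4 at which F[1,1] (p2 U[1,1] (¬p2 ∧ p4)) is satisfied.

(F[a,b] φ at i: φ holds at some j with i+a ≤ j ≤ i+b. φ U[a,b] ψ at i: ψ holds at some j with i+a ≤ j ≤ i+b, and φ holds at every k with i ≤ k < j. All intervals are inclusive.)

1

Evaluate at each i in [0,4]:
  i=0: ✗ (none in [1,1])
  i=1: ✗ (none in [2,2])
  i=2: ✗ (none in [3,3])
  i=3: ✗ (none in [4,4])
  i=4: ✓ (witness j=5)
Positions where it holds: {4} → 1.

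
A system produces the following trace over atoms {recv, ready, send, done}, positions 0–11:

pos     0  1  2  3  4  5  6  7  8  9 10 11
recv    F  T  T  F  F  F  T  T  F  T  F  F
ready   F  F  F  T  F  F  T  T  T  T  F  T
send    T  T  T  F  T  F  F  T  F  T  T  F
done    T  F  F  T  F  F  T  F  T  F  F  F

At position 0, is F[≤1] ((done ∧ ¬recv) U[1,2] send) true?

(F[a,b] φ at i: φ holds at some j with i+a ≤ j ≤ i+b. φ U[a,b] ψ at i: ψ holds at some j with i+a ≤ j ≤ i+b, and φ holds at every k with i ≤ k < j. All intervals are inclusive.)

Check ((done ∧ ¬recv) U[1,2] send) at each j in [0,1]:
  j=0: holds
  j=1: fails
Found at j=0 → formula holds.

Yes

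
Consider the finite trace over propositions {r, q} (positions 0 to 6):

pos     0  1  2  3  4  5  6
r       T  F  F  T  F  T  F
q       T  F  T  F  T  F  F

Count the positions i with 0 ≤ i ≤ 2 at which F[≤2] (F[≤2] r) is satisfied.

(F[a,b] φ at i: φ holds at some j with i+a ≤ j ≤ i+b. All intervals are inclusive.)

Evaluate at each i in [0,2]:
  i=0: ✓ (witness j=0)
  i=1: ✓ (witness j=1)
  i=2: ✓ (witness j=2)
Positions where it holds: {0, 1, 2} → 3.

3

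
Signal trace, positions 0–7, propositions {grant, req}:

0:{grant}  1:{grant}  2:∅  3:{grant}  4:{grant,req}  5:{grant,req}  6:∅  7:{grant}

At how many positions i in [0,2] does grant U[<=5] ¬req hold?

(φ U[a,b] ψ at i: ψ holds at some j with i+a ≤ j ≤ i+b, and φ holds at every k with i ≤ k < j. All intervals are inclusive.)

Evaluate at each i in [0,2]:
  i=0: ✓ (rhs at j=0)
  i=1: ✓ (rhs at j=1)
  i=2: ✓ (rhs at j=2)
Positions where it holds: {0, 1, 2} → 3.

3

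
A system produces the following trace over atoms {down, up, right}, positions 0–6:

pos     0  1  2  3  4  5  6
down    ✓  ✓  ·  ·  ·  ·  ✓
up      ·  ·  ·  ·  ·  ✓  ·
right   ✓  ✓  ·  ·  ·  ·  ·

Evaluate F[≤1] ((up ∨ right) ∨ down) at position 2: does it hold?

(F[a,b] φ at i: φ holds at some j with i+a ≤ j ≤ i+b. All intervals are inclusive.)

False

Check ((up ∨ right) ∨ down) at each j in [2,3]:
  j=2: false
  j=3: false
No position in the window satisfies it → formula fails.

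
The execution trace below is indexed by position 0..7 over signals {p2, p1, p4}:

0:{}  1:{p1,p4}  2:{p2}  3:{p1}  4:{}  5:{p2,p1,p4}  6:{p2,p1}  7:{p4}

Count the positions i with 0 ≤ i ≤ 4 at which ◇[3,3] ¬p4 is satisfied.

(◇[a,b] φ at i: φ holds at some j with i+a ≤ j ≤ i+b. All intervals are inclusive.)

Evaluate at each i in [0,4]:
  i=0: ✓ (witness j=3)
  i=1: ✓ (witness j=4)
  i=2: ✗ (none in [5,5])
  i=3: ✓ (witness j=6)
  i=4: ✗ (none in [7,7])
Positions where it holds: {0, 1, 3} → 3.

3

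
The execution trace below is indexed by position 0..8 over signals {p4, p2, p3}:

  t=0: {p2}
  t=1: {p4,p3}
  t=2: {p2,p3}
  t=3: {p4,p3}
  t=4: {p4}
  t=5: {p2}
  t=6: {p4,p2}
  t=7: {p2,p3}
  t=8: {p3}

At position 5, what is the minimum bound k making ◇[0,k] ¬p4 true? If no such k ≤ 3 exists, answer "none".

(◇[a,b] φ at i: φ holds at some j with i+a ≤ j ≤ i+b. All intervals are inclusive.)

Scan j = 5,6,… for ¬p4:
  j=5: holds
First hit at j=5, so smallest k = 5-5 = 0.

0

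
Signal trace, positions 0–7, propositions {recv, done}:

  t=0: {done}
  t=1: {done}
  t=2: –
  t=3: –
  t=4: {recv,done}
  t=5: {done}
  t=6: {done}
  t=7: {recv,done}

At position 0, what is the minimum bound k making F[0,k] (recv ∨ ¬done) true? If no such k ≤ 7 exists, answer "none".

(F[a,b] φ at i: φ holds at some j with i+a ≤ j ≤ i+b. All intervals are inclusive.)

2

Scan j = 0,1,… for (recv ∨ ¬done):
  j=0: fails
  j=1: fails
  j=2: holds
First hit at j=2, so smallest k = 2-0 = 2.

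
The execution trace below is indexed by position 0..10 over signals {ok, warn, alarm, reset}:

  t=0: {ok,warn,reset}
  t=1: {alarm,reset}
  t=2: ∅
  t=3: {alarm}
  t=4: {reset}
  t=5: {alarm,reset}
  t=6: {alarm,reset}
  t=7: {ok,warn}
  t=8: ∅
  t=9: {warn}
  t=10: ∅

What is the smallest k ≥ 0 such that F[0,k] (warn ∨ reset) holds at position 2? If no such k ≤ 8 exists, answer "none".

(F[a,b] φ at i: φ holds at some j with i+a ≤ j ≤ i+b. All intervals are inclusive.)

2

Scan j = 2,3,… for (warn ∨ reset):
  j=2: fails
  j=3: fails
  j=4: holds
First hit at j=4, so smallest k = 4-2 = 2.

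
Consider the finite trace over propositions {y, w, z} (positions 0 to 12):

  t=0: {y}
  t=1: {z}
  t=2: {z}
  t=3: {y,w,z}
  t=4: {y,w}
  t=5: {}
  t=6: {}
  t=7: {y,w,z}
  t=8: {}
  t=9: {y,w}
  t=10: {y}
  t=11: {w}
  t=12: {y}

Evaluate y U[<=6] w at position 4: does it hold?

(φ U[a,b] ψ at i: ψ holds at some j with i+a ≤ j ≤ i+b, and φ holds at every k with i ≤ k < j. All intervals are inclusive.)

Need some j in [4,10] with w, and y at every k in [4,j-1].
  j=4: w holds; no prefix to check → satisfied.

True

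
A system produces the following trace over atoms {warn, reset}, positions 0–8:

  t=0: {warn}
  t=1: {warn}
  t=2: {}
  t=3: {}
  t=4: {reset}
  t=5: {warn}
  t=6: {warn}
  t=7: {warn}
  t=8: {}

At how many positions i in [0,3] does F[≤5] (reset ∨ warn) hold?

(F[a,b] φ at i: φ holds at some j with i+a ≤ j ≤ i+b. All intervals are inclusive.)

Evaluate at each i in [0,3]:
  i=0: ✓ (witness j=0)
  i=1: ✓ (witness j=1)
  i=2: ✓ (witness j=4)
  i=3: ✓ (witness j=4)
Positions where it holds: {0, 1, 2, 3} → 4.

4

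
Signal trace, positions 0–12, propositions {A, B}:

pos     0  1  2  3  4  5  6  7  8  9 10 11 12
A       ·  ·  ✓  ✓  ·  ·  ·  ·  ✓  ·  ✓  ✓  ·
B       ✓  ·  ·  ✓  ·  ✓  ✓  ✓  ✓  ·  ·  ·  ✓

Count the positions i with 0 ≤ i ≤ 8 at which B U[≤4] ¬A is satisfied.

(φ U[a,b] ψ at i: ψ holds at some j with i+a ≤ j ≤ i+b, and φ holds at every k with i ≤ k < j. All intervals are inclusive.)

Evaluate at each i in [0,8]:
  i=0: ✓ (rhs at j=0)
  i=1: ✓ (rhs at j=1)
  i=2: ✗ (lhs fails at k=2 before rhs at j=4)
  i=3: ✓ (rhs at j=4; lhs holds on [3,3])
  i=4: ✓ (rhs at j=4)
  i=5: ✓ (rhs at j=5)
  i=6: ✓ (rhs at j=6)
  i=7: ✓ (rhs at j=7)
  i=8: ✓ (rhs at j=9; lhs holds on [8,8])
Positions where it holds: {0, 1, 3, 4, 5, 6, 7, 8} → 8.

8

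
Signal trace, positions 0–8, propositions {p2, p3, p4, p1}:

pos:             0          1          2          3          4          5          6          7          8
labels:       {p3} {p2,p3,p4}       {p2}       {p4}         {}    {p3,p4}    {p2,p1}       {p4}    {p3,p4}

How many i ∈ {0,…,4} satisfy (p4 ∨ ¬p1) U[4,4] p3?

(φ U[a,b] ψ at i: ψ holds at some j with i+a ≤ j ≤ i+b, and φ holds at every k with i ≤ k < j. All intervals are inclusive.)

Evaluate at each i in [0,4]:
  i=0: ✗ (no rhs in [4,4])
  i=1: ✓ (rhs at j=5; lhs holds on [1,4])
  i=2: ✗ (no rhs in [6,6])
  i=3: ✗ (no rhs in [7,7])
  i=4: ✗ (lhs fails at k=6 before rhs at j=8)
Positions where it holds: {1} → 1.

1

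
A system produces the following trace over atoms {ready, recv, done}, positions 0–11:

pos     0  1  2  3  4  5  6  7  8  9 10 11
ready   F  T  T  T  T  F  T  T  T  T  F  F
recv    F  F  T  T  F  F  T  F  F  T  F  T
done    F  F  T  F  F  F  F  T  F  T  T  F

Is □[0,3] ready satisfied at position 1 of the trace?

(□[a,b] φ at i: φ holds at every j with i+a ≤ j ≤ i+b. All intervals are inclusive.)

Check ready at every j in [1,4]:
  j=1: true
  j=2: true
  j=3: true
  j=4: true
All positions satisfy it → formula holds.

True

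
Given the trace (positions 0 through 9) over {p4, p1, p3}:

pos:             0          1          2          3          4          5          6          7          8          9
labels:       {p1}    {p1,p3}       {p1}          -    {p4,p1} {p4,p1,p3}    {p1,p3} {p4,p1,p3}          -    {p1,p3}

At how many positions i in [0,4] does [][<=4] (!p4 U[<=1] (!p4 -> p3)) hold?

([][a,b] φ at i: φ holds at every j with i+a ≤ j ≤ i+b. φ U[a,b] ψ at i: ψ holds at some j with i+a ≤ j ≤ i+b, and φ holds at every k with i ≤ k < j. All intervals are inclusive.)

2

Evaluate at each i in [0,4]:
  i=0: ✗ (fails at j=2)
  i=1: ✗ (fails at j=2)
  i=2: ✗ (fails at j=2)
  i=3: ✓ (all of [3,7])
  i=4: ✓ (all of [4,8])
Positions where it holds: {3, 4} → 2.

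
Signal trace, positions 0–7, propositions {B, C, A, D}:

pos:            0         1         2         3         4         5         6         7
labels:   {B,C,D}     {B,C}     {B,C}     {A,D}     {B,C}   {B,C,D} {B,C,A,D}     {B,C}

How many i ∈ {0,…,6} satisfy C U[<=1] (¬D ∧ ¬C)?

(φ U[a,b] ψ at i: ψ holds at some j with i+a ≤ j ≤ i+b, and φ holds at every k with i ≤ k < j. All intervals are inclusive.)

Evaluate at each i in [0,6]:
  i=0: ✗ (no rhs in [0,1])
  i=1: ✗ (no rhs in [1,2])
  i=2: ✗ (no rhs in [2,3])
  i=3: ✗ (no rhs in [3,4])
  i=4: ✗ (no rhs in [4,5])
  i=5: ✗ (no rhs in [5,6])
  i=6: ✗ (no rhs in [6,7])
Positions where it holds: {} → 0.

0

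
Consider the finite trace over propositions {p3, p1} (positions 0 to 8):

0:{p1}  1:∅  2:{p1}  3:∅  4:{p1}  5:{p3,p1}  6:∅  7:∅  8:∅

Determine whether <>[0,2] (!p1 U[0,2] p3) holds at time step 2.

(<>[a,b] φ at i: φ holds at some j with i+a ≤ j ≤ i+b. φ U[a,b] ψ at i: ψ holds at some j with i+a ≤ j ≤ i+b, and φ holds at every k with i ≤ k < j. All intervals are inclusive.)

Check (!p1 U[0,2] p3) at each j in [2,4]:
  j=2: fails
  j=3: fails
  j=4: fails
No position in the window satisfies it → formula fails.

No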